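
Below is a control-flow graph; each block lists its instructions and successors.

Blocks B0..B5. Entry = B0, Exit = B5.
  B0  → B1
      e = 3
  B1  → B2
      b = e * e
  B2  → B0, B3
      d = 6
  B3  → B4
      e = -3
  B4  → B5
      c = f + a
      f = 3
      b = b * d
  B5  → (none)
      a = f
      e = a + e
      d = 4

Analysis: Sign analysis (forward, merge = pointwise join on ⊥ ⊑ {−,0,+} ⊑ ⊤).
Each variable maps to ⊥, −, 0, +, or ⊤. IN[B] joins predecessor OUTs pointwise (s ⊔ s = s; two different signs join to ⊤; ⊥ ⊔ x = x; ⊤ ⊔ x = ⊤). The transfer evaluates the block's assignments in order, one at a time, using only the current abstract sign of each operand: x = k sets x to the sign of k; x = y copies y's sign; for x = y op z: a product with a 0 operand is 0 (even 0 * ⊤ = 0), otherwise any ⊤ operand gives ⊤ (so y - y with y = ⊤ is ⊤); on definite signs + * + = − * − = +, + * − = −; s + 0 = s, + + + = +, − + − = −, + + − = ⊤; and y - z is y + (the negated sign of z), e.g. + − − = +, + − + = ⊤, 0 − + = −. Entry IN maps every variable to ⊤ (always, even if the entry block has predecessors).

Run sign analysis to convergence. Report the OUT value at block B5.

Answer: {a: +, b: +, c: ⊤, d: +, e: ⊤, f: +}

Working:
Per-block solution:
  B0:  IN=(all ⊤)  OUT={e:+; rest ⊤}
  B1:  IN={e:+; rest ⊤}  OUT={b:+, e:+; rest ⊤}
  B2:  IN={b:+, e:+; rest ⊤}  OUT={b:+, d:+, e:+; rest ⊤}
  B3:  IN={b:+, d:+, e:+; rest ⊤}  OUT={b:+, d:+, e:-; rest ⊤}
  B4:  IN={b:+, d:+, e:-; rest ⊤}  OUT={b:+, d:+, e:-, f:+; rest ⊤}
  B5:  IN={b:+, d:+, e:-, f:+; rest ⊤}  OUT={a:+, b:+, d:+, f:+; rest ⊤}

Merge at B5: IN[B5] = OUT[B4] = {a: ⊤, b: +, c: ⊤, d: +, e: -, f: +}
Applying B5's transfer function to that IN value gives OUT[B5] (row B5 above).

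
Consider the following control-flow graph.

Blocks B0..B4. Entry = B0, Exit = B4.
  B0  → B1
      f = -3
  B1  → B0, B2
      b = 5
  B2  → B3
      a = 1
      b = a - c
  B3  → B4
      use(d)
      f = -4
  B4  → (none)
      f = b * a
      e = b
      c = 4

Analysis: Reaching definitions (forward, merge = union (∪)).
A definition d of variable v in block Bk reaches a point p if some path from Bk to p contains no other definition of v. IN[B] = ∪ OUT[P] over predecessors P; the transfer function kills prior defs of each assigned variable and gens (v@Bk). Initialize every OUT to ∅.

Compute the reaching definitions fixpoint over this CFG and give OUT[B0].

Per-block solution:
  B0:   IN={b@B1, f@B0}   OUT={b@B1, f@B0}
  B1:   IN={b@B1, f@B0}   OUT={b@B1, f@B0}
  B2:   IN={b@B1, f@B0}   OUT={a@B2, b@B2, f@B0}
  B3:   IN={a@B2, b@B2, f@B0}   OUT={a@B2, b@B2, f@B3}
  B4:   IN={a@B2, b@B2, f@B3}   OUT={a@B2, b@B2, c@B4, e@B4, f@B4}

Merge at B0 (entry node, so the boundary value {} is joined with the incoming edge(s)): IN[B0] = {} ⊔ OUT[B1] = {b@B1, f@B0}
Applying B0's transfer function to that IN value gives OUT[B0] (row B0 above).

Answer: {b@B1, f@B0}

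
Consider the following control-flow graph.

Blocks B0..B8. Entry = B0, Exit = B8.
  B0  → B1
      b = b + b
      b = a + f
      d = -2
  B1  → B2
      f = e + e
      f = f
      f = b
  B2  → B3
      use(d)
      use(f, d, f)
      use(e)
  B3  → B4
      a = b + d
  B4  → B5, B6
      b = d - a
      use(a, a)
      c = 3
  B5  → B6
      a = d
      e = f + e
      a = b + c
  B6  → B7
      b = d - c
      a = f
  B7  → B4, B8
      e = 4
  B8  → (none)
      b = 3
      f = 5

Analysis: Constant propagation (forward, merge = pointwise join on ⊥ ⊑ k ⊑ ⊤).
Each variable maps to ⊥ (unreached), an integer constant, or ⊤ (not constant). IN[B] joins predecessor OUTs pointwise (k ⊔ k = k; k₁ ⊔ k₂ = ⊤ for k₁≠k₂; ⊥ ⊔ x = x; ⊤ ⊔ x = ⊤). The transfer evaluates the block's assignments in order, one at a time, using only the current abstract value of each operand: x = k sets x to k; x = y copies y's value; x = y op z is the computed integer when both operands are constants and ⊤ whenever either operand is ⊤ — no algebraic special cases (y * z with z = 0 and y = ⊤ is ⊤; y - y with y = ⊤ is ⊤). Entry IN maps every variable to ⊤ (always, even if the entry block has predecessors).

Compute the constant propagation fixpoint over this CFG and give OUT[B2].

Converged values:
  B0:  IN=(all ⊤)  OUT={d:-2; rest ⊤}
  B1:  IN={d:-2; rest ⊤}  OUT={d:-2; rest ⊤}
  B2:  IN={d:-2; rest ⊤}  OUT={d:-2; rest ⊤}
  B3:  IN={d:-2; rest ⊤}  OUT={d:-2; rest ⊤}
  B4:  IN={d:-2; rest ⊤}  OUT={c:3, d:-2; rest ⊤}
  B5:  IN={c:3, d:-2; rest ⊤}  OUT={c:3, d:-2; rest ⊤}
  B6:  IN={c:3, d:-2; rest ⊤}  OUT={b:-5, c:3, d:-2; rest ⊤}
  B7:  IN={b:-5, c:3, d:-2; rest ⊤}  OUT={b:-5, c:3, d:-2, e:4; rest ⊤}
  B8:  IN={b:-5, c:3, d:-2, e:4; rest ⊤}  OUT={b:3, c:3, d:-2, e:4, f:5; rest ⊤}

Merge at B2: IN[B2] = OUT[B1] = {a: ⊤, b: ⊤, c: ⊤, d: -2, e: ⊤, f: ⊤}
Applying B2's transfer function to that IN value gives OUT[B2] (row B2 above).

Answer: {a: ⊤, b: ⊤, c: ⊤, d: -2, e: ⊤, f: ⊤}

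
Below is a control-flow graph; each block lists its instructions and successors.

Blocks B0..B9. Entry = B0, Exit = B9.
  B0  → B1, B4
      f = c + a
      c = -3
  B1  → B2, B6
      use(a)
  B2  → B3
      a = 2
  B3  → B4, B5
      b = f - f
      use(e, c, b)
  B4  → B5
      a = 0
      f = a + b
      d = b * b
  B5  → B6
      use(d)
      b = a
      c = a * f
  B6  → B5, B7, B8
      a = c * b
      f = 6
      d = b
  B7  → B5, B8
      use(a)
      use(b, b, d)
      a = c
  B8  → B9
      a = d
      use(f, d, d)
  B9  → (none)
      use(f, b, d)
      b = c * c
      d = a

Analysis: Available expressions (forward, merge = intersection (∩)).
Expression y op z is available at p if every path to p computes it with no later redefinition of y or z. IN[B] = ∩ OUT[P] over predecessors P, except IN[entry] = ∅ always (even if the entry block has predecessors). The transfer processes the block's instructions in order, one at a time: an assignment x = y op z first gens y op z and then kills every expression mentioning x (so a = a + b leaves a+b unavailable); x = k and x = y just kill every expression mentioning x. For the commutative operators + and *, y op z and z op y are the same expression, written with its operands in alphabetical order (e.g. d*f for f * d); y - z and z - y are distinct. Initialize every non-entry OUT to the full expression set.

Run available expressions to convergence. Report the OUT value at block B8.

Per-block solution:
  B0:   IN={}   OUT={}
  B1:   IN={}   OUT={}
  B2:   IN={}   OUT={}
  B3:   IN={}   OUT={f-f}
  B4:   IN={}   OUT={a+b, b*b}
  B5:   IN={}   OUT={a*f}
  B6:   IN={}   OUT={b*c}
  B7:   IN={b*c}   OUT={b*c}
  B8:   IN={b*c}   OUT={b*c}
  B9:   IN={b*c}   OUT={c*c}

Merge at B8: IN[B8] = OUT[B6] ∩ OUT[B7] = {b*c}
Applying B8's transfer function to that IN value gives OUT[B8] (row B8 above).

Answer: {b*c}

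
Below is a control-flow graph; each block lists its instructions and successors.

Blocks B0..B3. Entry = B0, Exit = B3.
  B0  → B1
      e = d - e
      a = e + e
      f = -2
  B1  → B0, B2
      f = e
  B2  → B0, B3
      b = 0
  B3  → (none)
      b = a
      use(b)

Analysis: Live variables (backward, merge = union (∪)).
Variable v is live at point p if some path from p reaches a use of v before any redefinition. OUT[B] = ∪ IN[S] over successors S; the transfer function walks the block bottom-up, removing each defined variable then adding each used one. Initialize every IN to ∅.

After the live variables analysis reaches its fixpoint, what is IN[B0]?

Answer: {d, e}

Derivation:
Fixpoint table:
  B0:   IN={d, e}   OUT={a, d, e}
  B1:   IN={a, d, e}   OUT={a, d, e}
  B2:   IN={a, d, e}   OUT={a, d, e}
  B3:   IN={a}   OUT={}

Merge at B0: OUT[B0] = IN[B1] = {a, d, e}
Applying B0's transfer function to that OUT value gives IN[B0] (row B0 above).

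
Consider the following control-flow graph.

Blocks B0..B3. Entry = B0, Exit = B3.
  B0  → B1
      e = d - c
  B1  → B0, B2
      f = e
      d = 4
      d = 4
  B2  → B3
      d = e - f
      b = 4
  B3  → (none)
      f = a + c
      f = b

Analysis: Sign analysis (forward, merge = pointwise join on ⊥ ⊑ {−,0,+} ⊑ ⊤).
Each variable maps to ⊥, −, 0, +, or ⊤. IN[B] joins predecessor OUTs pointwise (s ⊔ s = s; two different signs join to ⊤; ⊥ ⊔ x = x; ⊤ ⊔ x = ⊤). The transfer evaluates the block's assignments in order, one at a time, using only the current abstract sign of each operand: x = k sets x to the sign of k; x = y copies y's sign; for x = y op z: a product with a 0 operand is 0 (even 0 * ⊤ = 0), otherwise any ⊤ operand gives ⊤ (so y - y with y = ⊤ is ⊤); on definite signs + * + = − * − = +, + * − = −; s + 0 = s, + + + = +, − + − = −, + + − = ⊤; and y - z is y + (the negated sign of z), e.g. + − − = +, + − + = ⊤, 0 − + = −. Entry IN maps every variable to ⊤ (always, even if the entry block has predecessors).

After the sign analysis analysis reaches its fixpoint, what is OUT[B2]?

Per-block solution:
  B0: | IN=(all ⊤) | OUT=(all ⊤)
  B1: | IN=(all ⊤) | OUT={d:+; rest ⊤}
  B2: | IN={d:+; rest ⊤} | OUT={b:+; rest ⊤}
  B3: | IN={b:+; rest ⊤} | OUT={b:+, f:+; rest ⊤}

Merge at B2: IN[B2] = OUT[B1] = {a: ⊤, b: ⊤, c: ⊤, d: +, e: ⊤, f: ⊤}
Applying B2's transfer function to that IN value gives OUT[B2] (row B2 above).

Answer: {a: ⊤, b: +, c: ⊤, d: ⊤, e: ⊤, f: ⊤}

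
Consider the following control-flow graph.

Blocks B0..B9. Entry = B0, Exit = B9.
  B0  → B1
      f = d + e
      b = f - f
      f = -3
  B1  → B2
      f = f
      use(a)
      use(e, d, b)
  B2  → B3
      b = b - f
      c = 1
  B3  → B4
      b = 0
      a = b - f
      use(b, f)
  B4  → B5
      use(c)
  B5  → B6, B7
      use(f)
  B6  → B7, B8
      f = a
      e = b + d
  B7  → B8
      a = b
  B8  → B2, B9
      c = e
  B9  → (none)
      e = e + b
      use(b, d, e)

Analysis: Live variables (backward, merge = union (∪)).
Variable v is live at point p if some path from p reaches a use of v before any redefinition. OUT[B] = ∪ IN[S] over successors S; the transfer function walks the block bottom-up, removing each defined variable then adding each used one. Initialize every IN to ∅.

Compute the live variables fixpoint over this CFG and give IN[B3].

Fixpoint table:
  B0:  IN={a, d, e}  OUT={a, b, d, e, f}
  B1:  IN={a, b, d, e, f}  OUT={b, d, e, f}
  B2:  IN={b, d, e, f}  OUT={c, d, e, f}
  B3:  IN={c, d, e, f}  OUT={a, b, c, d, e, f}
  B4:  IN={a, b, c, d, e, f}  OUT={a, b, d, e, f}
  B5:  IN={a, b, d, e, f}  OUT={a, b, d, e, f}
  B6:  IN={a, b, d}  OUT={b, d, e, f}
  B7:  IN={b, d, e, f}  OUT={b, d, e, f}
  B8:  IN={b, d, e, f}  OUT={b, d, e, f}
  B9:  IN={b, d, e}  OUT={}

Merge at B3: OUT[B3] = IN[B4] = {a, b, c, d, e, f}
Applying B3's transfer function to that OUT value gives IN[B3] (row B3 above).

Answer: {c, d, e, f}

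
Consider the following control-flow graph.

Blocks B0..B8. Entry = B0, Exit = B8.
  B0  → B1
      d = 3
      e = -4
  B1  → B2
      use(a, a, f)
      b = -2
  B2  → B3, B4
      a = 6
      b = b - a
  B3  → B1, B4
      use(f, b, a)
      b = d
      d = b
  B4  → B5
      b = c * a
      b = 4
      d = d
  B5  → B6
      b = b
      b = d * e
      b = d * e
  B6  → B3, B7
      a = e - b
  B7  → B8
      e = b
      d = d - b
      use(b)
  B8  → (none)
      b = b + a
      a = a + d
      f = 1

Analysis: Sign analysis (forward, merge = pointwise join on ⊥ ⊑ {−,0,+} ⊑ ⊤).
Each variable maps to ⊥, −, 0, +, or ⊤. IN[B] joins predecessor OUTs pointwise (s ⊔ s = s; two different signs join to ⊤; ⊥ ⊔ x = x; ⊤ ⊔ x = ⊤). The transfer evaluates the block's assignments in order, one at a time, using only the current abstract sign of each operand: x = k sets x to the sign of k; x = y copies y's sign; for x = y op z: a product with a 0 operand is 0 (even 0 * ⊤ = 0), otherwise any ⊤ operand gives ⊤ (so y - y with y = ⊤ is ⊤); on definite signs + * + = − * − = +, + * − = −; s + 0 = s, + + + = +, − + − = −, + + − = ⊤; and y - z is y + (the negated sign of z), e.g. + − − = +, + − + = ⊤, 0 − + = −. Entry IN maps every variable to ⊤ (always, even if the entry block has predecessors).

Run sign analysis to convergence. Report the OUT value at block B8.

Answer: {a: ⊤, b: ⊤, c: ⊤, d: +, e: -, f: +}

Derivation:
Fixpoint table:
  B0: | IN=(all ⊤) | OUT={d:+, e:-; rest ⊤}
  B1: | IN={d:+, e:-; rest ⊤} | OUT={b:-, d:+, e:-; rest ⊤}
  B2: | IN={b:-, d:+, e:-; rest ⊤} | OUT={a:+, b:-, d:+, e:-; rest ⊤}
  B3: | IN={b:-, d:+, e:-; rest ⊤} | OUT={b:+, d:+, e:-; rest ⊤}
  B4: | IN={d:+, e:-; rest ⊤} | OUT={b:+, d:+, e:-; rest ⊤}
  B5: | IN={b:+, d:+, e:-; rest ⊤} | OUT={b:-, d:+, e:-; rest ⊤}
  B6: | IN={b:-, d:+, e:-; rest ⊤} | OUT={b:-, d:+, e:-; rest ⊤}
  B7: | IN={b:-, d:+, e:-; rest ⊤} | OUT={b:-, d:+, e:-; rest ⊤}
  B8: | IN={b:-, d:+, e:-; rest ⊤} | OUT={d:+, e:-, f:+; rest ⊤}

Merge at B8: IN[B8] = OUT[B7] = {a: ⊤, b: -, c: ⊤, d: +, e: -, f: ⊤}
Applying B8's transfer function to that IN value gives OUT[B8] (row B8 above).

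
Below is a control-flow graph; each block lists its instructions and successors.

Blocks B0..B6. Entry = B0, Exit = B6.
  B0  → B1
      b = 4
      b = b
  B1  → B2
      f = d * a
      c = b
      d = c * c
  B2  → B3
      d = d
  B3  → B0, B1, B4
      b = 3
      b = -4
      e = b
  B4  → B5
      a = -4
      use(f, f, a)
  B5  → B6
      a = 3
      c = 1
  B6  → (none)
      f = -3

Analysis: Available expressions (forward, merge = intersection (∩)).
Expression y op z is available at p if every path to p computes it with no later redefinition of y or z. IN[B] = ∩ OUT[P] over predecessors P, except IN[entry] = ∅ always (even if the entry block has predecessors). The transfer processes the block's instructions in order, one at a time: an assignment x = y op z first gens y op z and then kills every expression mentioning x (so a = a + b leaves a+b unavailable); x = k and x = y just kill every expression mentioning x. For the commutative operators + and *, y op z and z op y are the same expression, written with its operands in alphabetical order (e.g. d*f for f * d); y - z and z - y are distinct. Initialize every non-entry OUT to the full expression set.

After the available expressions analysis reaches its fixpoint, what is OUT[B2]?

Answer: {c*c}

Working:
Fixpoint table:
  B0: | IN={} | OUT={}
  B1: | IN={} | OUT={c*c}
  B2: | IN={c*c} | OUT={c*c}
  B3: | IN={c*c} | OUT={c*c}
  B4: | IN={c*c} | OUT={c*c}
  B5: | IN={c*c} | OUT={}
  B6: | IN={} | OUT={}

Merge at B2: IN[B2] = OUT[B1] = {c*c}
Applying B2's transfer function to that IN value gives OUT[B2] (row B2 above).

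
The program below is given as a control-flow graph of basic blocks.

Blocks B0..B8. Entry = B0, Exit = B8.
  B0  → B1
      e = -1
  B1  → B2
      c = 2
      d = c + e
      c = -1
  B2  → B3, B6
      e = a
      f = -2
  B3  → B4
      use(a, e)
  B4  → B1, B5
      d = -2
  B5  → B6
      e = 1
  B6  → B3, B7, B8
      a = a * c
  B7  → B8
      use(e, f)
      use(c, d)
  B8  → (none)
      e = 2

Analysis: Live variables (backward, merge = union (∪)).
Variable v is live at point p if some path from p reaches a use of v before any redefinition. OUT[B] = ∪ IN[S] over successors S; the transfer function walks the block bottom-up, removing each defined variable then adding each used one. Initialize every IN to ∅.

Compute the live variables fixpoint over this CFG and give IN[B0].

Converged values:
  B0: | IN={a} | OUT={a, e}
  B1: | IN={a, e} | OUT={a, c, d}
  B2: | IN={a, c, d} | OUT={a, c, d, e, f}
  B3: | IN={a, c, e, f} | OUT={a, c, e, f}
  B4: | IN={a, c, e, f} | OUT={a, c, d, e, f}
  B5: | IN={a, c, d, f} | OUT={a, c, d, e, f}
  B6: | IN={a, c, d, e, f} | OUT={a, c, d, e, f}
  B7: | IN={c, d, e, f} | OUT={}
  B8: | IN={} | OUT={}

Merge at B0: OUT[B0] = IN[B1] = {a, e}
Applying B0's transfer function to that OUT value gives IN[B0] (row B0 above).

Answer: {a}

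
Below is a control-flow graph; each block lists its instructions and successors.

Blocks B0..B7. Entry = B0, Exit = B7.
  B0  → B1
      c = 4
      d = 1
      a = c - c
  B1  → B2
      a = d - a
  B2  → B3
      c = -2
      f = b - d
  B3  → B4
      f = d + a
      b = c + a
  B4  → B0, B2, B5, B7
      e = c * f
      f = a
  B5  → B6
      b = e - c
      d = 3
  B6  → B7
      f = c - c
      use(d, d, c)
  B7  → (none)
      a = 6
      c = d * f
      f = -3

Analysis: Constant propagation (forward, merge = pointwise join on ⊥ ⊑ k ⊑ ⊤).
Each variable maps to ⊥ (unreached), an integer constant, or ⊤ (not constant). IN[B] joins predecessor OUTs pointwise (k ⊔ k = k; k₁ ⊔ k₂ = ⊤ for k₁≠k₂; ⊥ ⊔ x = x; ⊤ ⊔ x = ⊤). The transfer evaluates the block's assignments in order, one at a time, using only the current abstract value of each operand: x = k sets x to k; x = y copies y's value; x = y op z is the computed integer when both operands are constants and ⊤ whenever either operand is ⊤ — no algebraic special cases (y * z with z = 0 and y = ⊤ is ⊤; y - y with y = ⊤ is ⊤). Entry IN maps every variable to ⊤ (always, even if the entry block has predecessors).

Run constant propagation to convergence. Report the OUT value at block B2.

Converged values:
  B0:   IN=(all ⊤)   OUT={a:0, c:4, d:1; rest ⊤}
  B1:   IN={a:0, c:4, d:1; rest ⊤}   OUT={a:1, c:4, d:1; rest ⊤}
  B2:   IN={a:1, d:1; rest ⊤}   OUT={a:1, c:-2, d:1; rest ⊤}
  B3:   IN={a:1, c:-2, d:1; rest ⊤}   OUT={a:1, b:-1, c:-2, d:1, f:2; rest ⊤}
  B4:   IN={a:1, b:-1, c:-2, d:1, f:2; rest ⊤}   OUT={a:1, b:-1, c:-2, d:1, e:-4, f:1; rest ⊤}
  B5:   IN={a:1, b:-1, c:-2, d:1, e:-4, f:1; rest ⊤}   OUT={a:1, b:-2, c:-2, d:3, e:-4, f:1; rest ⊤}
  B6:   IN={a:1, b:-2, c:-2, d:3, e:-4, f:1; rest ⊤}   OUT={a:1, b:-2, c:-2, d:3, e:-4, f:0; rest ⊤}
  B7:   IN={a:1, c:-2, e:-4; rest ⊤}   OUT={a:6, e:-4, f:-3; rest ⊤}

Merge at B2: IN[B2] = OUT[B1] ⊔ OUT[B4] = {a: 1, b: ⊤, c: ⊤, d: 1, e: ⊤, f: ⊤}
Applying B2's transfer function to that IN value gives OUT[B2] (row B2 above).

Answer: {a: 1, b: ⊤, c: -2, d: 1, e: ⊤, f: ⊤}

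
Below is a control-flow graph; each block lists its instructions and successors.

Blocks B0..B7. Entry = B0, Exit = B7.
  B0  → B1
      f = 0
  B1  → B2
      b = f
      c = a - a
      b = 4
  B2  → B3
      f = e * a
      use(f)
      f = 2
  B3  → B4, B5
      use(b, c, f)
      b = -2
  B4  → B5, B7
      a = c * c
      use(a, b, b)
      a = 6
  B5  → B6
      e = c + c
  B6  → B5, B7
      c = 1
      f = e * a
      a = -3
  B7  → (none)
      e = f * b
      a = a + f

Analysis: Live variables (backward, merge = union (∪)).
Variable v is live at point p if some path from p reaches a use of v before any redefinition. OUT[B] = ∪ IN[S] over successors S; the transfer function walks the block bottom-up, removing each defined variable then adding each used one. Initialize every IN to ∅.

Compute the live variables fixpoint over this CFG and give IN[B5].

Answer: {a, b, c}

Working:
Fixpoint table:
  B0:   IN={a, e}   OUT={a, e, f}
  B1:   IN={a, e, f}   OUT={a, b, c, e}
  B2:   IN={a, b, c, e}   OUT={a, b, c, f}
  B3:   IN={a, b, c, f}   OUT={a, b, c, f}
  B4:   IN={b, c, f}   OUT={a, b, c, f}
  B5:   IN={a, b, c}   OUT={a, b, e}
  B6:   IN={a, b, e}   OUT={a, b, c, f}
  B7:   IN={a, b, f}   OUT={}

Merge at B5: OUT[B5] = IN[B6] = {a, b, e}
Applying B5's transfer function to that OUT value gives IN[B5] (row B5 above).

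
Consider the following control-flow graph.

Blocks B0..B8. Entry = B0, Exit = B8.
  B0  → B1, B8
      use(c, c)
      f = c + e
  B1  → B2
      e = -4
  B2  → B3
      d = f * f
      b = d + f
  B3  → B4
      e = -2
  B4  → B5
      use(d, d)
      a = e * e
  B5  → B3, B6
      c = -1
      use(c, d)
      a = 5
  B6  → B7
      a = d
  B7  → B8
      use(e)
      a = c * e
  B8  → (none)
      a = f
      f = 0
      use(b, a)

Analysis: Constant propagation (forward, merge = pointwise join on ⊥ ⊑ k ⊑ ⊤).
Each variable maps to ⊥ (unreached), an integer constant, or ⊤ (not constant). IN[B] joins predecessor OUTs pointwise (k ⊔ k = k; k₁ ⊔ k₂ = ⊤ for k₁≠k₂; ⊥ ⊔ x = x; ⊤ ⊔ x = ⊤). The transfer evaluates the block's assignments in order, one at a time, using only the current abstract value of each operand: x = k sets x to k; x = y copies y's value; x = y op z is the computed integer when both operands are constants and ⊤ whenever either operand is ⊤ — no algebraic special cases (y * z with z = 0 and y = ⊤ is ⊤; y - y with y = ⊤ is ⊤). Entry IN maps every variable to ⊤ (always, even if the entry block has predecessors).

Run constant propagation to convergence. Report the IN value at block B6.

Answer: {a: 5, b: ⊤, c: -1, d: ⊤, e: -2, f: ⊤}

Working:
Converged values:
  B0:   IN=(all ⊤)   OUT=(all ⊤)
  B1:   IN=(all ⊤)   OUT={e:-4; rest ⊤}
  B2:   IN={e:-4; rest ⊤}   OUT={e:-4; rest ⊤}
  B3:   IN=(all ⊤)   OUT={e:-2; rest ⊤}
  B4:   IN={e:-2; rest ⊤}   OUT={a:4, e:-2; rest ⊤}
  B5:   IN={a:4, e:-2; rest ⊤}   OUT={a:5, c:-1, e:-2; rest ⊤}
  B6:   IN={a:5, c:-1, e:-2; rest ⊤}   OUT={c:-1, e:-2; rest ⊤}
  B7:   IN={c:-1, e:-2; rest ⊤}   OUT={a:2, c:-1, e:-2; rest ⊤}
  B8:   IN=(all ⊤)   OUT={f:0; rest ⊤}

Merge at B6: IN[B6] = OUT[B5] = {a: 5, b: ⊤, c: -1, d: ⊤, e: -2, f: ⊤}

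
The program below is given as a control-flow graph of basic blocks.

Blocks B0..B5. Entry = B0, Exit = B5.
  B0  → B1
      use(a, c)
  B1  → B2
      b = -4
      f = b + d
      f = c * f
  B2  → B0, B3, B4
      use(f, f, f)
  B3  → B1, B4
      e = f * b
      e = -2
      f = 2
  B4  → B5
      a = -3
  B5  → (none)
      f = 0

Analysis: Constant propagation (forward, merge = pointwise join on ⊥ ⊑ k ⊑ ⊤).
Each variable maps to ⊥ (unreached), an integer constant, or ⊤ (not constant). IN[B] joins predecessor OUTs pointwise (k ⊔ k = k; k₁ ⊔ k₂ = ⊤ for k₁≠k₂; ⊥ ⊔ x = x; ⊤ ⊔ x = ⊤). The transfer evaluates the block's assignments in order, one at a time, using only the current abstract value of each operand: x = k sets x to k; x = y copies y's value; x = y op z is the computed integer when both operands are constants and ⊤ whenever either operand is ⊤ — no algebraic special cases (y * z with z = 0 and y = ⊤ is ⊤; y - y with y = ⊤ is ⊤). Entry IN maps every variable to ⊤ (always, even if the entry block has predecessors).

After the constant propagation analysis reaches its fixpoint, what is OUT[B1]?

Converged values:
  B0:   IN=(all ⊤)   OUT=(all ⊤)
  B1:   IN=(all ⊤)   OUT={b:-4; rest ⊤}
  B2:   IN={b:-4; rest ⊤}   OUT={b:-4; rest ⊤}
  B3:   IN={b:-4; rest ⊤}   OUT={b:-4, e:-2, f:2; rest ⊤}
  B4:   IN={b:-4; rest ⊤}   OUT={a:-3, b:-4; rest ⊤}
  B5:   IN={a:-3, b:-4; rest ⊤}   OUT={a:-3, b:-4, f:0; rest ⊤}

Merge at B1: IN[B1] = OUT[B0] ⊔ OUT[B3] = {a: ⊤, b: ⊤, c: ⊤, d: ⊤, e: ⊤, f: ⊤}
Applying B1's transfer function to that IN value gives OUT[B1] (row B1 above).

Answer: {a: ⊤, b: -4, c: ⊤, d: ⊤, e: ⊤, f: ⊤}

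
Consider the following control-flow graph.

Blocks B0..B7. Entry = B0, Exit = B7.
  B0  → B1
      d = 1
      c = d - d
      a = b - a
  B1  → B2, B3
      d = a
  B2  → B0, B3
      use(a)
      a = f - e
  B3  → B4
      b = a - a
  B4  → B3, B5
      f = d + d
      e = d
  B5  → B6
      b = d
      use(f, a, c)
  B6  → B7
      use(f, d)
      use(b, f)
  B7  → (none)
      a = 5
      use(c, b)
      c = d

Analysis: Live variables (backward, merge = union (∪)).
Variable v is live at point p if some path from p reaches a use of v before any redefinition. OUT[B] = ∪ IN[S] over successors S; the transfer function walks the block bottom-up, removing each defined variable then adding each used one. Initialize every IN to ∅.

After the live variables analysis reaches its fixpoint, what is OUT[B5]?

Converged values:
  B0:  IN={a, b, e, f}  OUT={a, b, c, e, f}
  B1:  IN={a, b, c, e, f}  OUT={a, b, c, d, e, f}
  B2:  IN={a, b, c, d, e, f}  OUT={a, b, c, d, e, f}
  B3:  IN={a, c, d}  OUT={a, c, d}
  B4:  IN={a, c, d}  OUT={a, c, d, f}
  B5:  IN={a, c, d, f}  OUT={b, c, d, f}
  B6:  IN={b, c, d, f}  OUT={b, c, d}
  B7:  IN={b, c, d}  OUT={}

Merge at B5: OUT[B5] = IN[B6] = {b, c, d, f}

Answer: {b, c, d, f}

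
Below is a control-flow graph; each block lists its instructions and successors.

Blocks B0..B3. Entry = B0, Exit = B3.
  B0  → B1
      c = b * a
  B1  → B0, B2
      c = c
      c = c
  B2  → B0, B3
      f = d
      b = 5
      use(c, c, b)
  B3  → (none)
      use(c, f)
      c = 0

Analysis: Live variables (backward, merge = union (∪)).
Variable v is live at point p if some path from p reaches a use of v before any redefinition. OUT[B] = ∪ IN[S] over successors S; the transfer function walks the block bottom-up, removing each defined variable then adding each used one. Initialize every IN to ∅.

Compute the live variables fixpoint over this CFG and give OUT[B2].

Converged values:
  B0:  IN={a, b, d}  OUT={a, b, c, d}
  B1:  IN={a, b, c, d}  OUT={a, b, c, d}
  B2:  IN={a, c, d}  OUT={a, b, c, d, f}
  B3:  IN={c, f}  OUT={}

Merge at B2: OUT[B2] = IN[B0] ⊔ IN[B3] = {a, b, c, d, f}

Answer: {a, b, c, d, f}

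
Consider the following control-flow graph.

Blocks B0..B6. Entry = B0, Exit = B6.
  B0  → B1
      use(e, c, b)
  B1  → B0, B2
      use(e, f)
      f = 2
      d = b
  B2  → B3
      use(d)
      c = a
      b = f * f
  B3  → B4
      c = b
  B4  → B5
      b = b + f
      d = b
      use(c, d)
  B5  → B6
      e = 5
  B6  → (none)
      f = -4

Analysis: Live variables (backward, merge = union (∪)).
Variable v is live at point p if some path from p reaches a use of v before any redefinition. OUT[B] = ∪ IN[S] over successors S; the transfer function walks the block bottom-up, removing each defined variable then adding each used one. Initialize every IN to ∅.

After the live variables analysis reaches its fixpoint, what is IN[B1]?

Answer: {a, b, c, e, f}

Working:
Per-block solution:
  B0:  IN={a, b, c, e, f}  OUT={a, b, c, e, f}
  B1:  IN={a, b, c, e, f}  OUT={a, b, c, d, e, f}
  B2:  IN={a, d, f}  OUT={b, f}
  B3:  IN={b, f}  OUT={b, c, f}
  B4:  IN={b, c, f}  OUT={}
  B5:  IN={}  OUT={}
  B6:  IN={}  OUT={}

Merge at B1: OUT[B1] = IN[B0] ⊔ IN[B2] = {a, b, c, d, e, f}
Applying B1's transfer function to that OUT value gives IN[B1] (row B1 above).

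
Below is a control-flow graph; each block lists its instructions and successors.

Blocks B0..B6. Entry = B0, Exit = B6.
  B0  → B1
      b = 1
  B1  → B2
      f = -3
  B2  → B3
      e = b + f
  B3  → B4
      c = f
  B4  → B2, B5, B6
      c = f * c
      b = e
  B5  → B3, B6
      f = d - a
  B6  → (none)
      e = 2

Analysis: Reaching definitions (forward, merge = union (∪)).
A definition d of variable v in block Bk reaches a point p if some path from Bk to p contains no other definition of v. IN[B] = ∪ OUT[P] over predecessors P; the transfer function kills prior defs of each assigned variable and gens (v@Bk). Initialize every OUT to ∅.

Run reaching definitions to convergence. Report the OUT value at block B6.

Answer: {b@B4, c@B4, e@B6, f@B1, f@B5}

Working:
Per-block solution:
  B0: | IN={} | OUT={b@B0}
  B1: | IN={b@B0} | OUT={b@B0, f@B1}
  B2: | IN={b@B0, b@B4, c@B4, e@B2, f@B1, f@B5} | OUT={b@B0, b@B4, c@B4, e@B2, f@B1, f@B5}
  B3: | IN={b@B0, b@B4, c@B4, e@B2, f@B1, f@B5} | OUT={b@B0, b@B4, c@B3, e@B2, f@B1, f@B5}
  B4: | IN={b@B0, b@B4, c@B3, e@B2, f@B1, f@B5} | OUT={b@B4, c@B4, e@B2, f@B1, f@B5}
  B5: | IN={b@B4, c@B4, e@B2, f@B1, f@B5} | OUT={b@B4, c@B4, e@B2, f@B5}
  B6: | IN={b@B4, c@B4, e@B2, f@B1, f@B5} | OUT={b@B4, c@B4, e@B6, f@B1, f@B5}

Merge at B6: IN[B6] = OUT[B4] ⊔ OUT[B5] = {b@B4, c@B4, e@B2, f@B1, f@B5}
Applying B6's transfer function to that IN value gives OUT[B6] (row B6 above).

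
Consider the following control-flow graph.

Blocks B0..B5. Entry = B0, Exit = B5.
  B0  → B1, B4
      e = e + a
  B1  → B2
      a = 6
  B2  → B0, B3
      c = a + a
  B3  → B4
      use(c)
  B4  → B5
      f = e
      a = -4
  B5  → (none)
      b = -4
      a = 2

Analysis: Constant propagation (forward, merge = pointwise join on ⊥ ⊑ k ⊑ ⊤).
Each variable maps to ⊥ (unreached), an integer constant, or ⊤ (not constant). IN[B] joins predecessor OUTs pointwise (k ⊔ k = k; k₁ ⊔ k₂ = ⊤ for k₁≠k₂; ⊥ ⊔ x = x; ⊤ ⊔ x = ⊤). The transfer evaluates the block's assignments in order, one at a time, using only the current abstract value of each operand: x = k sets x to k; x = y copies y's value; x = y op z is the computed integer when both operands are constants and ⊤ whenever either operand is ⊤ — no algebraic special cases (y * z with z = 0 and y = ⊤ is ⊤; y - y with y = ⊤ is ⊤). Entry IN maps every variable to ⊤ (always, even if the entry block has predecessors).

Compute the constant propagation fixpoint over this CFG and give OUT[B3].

Converged values:
  B0:  IN=(all ⊤)  OUT=(all ⊤)
  B1:  IN=(all ⊤)  OUT={a:6; rest ⊤}
  B2:  IN={a:6; rest ⊤}  OUT={a:6, c:12; rest ⊤}
  B3:  IN={a:6, c:12; rest ⊤}  OUT={a:6, c:12; rest ⊤}
  B4:  IN=(all ⊤)  OUT={a:-4; rest ⊤}
  B5:  IN={a:-4; rest ⊤}  OUT={a:2, b:-4; rest ⊤}

Merge at B3: IN[B3] = OUT[B2] = {a: 6, b: ⊤, c: 12, d: ⊤, e: ⊤, f: ⊤}
Applying B3's transfer function to that IN value gives OUT[B3] (row B3 above).

Answer: {a: 6, b: ⊤, c: 12, d: ⊤, e: ⊤, f: ⊤}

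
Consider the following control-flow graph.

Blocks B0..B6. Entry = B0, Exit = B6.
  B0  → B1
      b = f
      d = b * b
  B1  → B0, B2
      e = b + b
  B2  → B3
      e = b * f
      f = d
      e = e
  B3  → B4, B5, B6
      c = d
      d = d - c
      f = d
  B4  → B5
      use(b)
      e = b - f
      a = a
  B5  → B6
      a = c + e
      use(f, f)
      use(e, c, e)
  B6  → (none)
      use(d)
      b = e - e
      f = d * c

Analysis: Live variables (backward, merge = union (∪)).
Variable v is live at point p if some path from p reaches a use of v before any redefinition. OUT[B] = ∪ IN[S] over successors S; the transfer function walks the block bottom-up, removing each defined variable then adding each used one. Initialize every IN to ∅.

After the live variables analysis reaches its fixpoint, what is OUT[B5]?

Answer: {c, d, e}

Derivation:
Converged values:
  B0:  IN={a, f}  OUT={a, b, d, f}
  B1:  IN={a, b, d, f}  OUT={a, b, d, f}
  B2:  IN={a, b, d, f}  OUT={a, b, d, e}
  B3:  IN={a, b, d, e}  OUT={a, b, c, d, e, f}
  B4:  IN={a, b, c, d, f}  OUT={c, d, e, f}
  B5:  IN={c, d, e, f}  OUT={c, d, e}
  B6:  IN={c, d, e}  OUT={}

Merge at B5: OUT[B5] = IN[B6] = {c, d, e}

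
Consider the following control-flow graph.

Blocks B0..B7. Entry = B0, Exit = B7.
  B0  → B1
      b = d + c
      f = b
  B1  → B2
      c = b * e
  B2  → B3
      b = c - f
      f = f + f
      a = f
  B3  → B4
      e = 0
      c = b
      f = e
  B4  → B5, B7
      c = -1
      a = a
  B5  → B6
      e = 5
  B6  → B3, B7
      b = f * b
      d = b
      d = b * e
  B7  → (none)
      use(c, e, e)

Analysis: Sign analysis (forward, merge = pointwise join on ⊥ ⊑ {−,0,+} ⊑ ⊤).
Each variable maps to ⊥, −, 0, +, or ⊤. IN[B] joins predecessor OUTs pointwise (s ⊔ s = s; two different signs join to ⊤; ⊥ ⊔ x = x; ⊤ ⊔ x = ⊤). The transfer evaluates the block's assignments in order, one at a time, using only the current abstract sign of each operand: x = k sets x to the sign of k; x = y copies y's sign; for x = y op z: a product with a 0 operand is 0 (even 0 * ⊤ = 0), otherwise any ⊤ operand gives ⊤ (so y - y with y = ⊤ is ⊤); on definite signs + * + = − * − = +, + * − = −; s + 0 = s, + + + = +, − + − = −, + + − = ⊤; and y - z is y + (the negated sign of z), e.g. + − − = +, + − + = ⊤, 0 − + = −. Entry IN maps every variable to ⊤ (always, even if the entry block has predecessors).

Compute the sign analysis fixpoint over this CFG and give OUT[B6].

Answer: {a: ⊤, b: 0, c: -, d: 0, e: +, f: 0}

Trace:
Converged values:
  B0: | IN=(all ⊤) | OUT=(all ⊤)
  B1: | IN=(all ⊤) | OUT=(all ⊤)
  B2: | IN=(all ⊤) | OUT=(all ⊤)
  B3: | IN=(all ⊤) | OUT={e:0, f:0; rest ⊤}
  B4: | IN={e:0, f:0; rest ⊤} | OUT={c:-, e:0, f:0; rest ⊤}
  B5: | IN={c:-, e:0, f:0; rest ⊤} | OUT={c:-, e:+, f:0; rest ⊤}
  B6: | IN={c:-, e:+, f:0; rest ⊤} | OUT={b:0, c:-, d:0, e:+, f:0; rest ⊤}
  B7: | IN={c:-, f:0; rest ⊤} | OUT={c:-, f:0; rest ⊤}

Merge at B6: IN[B6] = OUT[B5] = {a: ⊤, b: ⊤, c: -, d: ⊤, e: +, f: 0}
Applying B6's transfer function to that IN value gives OUT[B6] (row B6 above).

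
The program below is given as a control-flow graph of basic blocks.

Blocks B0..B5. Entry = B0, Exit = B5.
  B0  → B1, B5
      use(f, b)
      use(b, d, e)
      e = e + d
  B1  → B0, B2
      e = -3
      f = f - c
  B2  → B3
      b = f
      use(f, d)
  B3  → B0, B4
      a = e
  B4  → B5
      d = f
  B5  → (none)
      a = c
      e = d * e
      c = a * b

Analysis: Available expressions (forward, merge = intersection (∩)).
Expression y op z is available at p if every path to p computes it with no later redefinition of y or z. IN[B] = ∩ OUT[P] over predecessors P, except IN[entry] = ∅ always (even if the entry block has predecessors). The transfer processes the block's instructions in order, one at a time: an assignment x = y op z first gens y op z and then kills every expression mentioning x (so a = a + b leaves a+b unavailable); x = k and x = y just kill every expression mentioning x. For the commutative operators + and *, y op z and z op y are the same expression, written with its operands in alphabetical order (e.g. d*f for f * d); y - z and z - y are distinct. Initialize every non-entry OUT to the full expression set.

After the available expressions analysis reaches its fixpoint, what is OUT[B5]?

Answer: {a*b}

Working:
Per-block solution:
  B0: | IN={} | OUT={}
  B1: | IN={} | OUT={}
  B2: | IN={} | OUT={}
  B3: | IN={} | OUT={}
  B4: | IN={} | OUT={}
  B5: | IN={} | OUT={a*b}

Merge at B5: IN[B5] = OUT[B0] ∩ OUT[B4] = {}
Applying B5's transfer function to that IN value gives OUT[B5] (row B5 above).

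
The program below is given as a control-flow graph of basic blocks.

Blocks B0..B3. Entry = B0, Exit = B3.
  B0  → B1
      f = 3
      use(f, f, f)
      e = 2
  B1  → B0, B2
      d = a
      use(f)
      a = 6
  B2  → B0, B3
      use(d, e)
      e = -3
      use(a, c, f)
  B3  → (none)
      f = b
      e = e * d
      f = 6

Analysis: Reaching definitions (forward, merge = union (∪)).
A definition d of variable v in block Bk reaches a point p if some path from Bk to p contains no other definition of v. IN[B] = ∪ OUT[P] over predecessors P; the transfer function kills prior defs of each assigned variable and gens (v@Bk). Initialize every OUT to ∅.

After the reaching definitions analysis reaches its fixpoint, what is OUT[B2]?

Fixpoint table:
  B0: | IN={a@B1, d@B1, e@B0, e@B2, f@B0} | OUT={a@B1, d@B1, e@B0, f@B0}
  B1: | IN={a@B1, d@B1, e@B0, f@B0} | OUT={a@B1, d@B1, e@B0, f@B0}
  B2: | IN={a@B1, d@B1, e@B0, f@B0} | OUT={a@B1, d@B1, e@B2, f@B0}
  B3: | IN={a@B1, d@B1, e@B2, f@B0} | OUT={a@B1, d@B1, e@B3, f@B3}

Merge at B2: IN[B2] = OUT[B1] = {a@B1, d@B1, e@B0, f@B0}
Applying B2's transfer function to that IN value gives OUT[B2] (row B2 above).

Answer: {a@B1, d@B1, e@B2, f@B0}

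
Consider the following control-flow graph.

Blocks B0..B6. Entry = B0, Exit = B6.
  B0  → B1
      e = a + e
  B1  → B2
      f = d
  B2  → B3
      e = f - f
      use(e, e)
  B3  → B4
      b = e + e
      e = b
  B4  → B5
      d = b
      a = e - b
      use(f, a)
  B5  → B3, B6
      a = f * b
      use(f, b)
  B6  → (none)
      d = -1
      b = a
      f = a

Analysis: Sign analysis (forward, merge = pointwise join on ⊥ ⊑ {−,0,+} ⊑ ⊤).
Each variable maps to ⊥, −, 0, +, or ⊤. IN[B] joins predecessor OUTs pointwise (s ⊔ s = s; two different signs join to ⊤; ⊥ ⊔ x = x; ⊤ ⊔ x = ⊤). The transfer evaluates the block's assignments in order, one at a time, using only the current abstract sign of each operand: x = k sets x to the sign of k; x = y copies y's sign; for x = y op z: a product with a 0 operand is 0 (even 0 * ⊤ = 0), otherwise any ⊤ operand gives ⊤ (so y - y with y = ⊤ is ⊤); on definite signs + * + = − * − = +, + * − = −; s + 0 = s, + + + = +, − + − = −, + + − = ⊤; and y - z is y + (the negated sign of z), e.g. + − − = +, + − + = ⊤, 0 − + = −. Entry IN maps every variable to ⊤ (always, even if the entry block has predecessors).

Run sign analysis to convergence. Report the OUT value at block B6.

Answer: {a: ⊤, b: ⊤, c: ⊤, d: -, e: ⊤, f: ⊤}

Trace:
Converged values:
  B0:  IN=(all ⊤)  OUT=(all ⊤)
  B1:  IN=(all ⊤)  OUT=(all ⊤)
  B2:  IN=(all ⊤)  OUT=(all ⊤)
  B3:  IN=(all ⊤)  OUT=(all ⊤)
  B4:  IN=(all ⊤)  OUT=(all ⊤)
  B5:  IN=(all ⊤)  OUT=(all ⊤)
  B6:  IN=(all ⊤)  OUT={d:-; rest ⊤}

Merge at B6: IN[B6] = OUT[B5] = {a: ⊤, b: ⊤, c: ⊤, d: ⊤, e: ⊤, f: ⊤}
Applying B6's transfer function to that IN value gives OUT[B6] (row B6 above).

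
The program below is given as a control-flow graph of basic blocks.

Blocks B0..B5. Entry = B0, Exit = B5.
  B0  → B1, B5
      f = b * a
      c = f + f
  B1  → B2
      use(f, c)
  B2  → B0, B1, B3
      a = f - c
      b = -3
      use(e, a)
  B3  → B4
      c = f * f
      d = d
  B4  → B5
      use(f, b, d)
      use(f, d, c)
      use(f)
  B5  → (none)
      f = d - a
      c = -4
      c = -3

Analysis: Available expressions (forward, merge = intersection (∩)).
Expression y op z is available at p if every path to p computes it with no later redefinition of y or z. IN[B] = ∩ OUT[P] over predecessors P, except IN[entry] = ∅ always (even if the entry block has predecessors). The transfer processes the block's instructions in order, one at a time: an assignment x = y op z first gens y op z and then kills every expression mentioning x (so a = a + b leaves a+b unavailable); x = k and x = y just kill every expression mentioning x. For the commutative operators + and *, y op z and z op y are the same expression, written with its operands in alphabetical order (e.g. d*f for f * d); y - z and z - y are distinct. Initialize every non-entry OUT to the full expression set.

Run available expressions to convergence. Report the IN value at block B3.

Answer: {f+f, f-c}

Working:
Fixpoint table:
  B0: | IN={} | OUT={a*b, f+f}
  B1: | IN={f+f} | OUT={f+f}
  B2: | IN={f+f} | OUT={f+f, f-c}
  B3: | IN={f+f, f-c} | OUT={f*f, f+f}
  B4: | IN={f*f, f+f} | OUT={f*f, f+f}
  B5: | IN={f+f} | OUT={d-a}

Merge at B3: IN[B3] = OUT[B2] = {f+f, f-c}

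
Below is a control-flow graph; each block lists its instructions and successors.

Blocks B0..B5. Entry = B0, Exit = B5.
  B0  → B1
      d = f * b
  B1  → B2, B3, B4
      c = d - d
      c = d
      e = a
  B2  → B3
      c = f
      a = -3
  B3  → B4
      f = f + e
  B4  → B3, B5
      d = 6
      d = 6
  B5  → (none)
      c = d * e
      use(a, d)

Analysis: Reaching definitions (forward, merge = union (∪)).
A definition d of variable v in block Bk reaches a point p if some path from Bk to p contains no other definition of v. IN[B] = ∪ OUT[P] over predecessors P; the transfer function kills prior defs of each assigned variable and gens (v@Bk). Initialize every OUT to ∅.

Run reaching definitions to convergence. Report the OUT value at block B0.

Answer: {d@B0}

Trace:
Fixpoint table:
  B0: | IN={} | OUT={d@B0}
  B1: | IN={d@B0} | OUT={c@B1, d@B0, e@B1}
  B2: | IN={c@B1, d@B0, e@B1} | OUT={a@B2, c@B2, d@B0, e@B1}
  B3: | IN={a@B2, c@B1, c@B2, d@B0, d@B4, e@B1, f@B3} | OUT={a@B2, c@B1, c@B2, d@B0, d@B4, e@B1, f@B3}
  B4: | IN={a@B2, c@B1, c@B2, d@B0, d@B4, e@B1, f@B3} | OUT={a@B2, c@B1, c@B2, d@B4, e@B1, f@B3}
  B5: | IN={a@B2, c@B1, c@B2, d@B4, e@B1, f@B3} | OUT={a@B2, c@B5, d@B4, e@B1, f@B3}

B0 is the boundary node: IN[B0] = {}
Applying B0's transfer function to that IN value gives OUT[B0] (row B0 above).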